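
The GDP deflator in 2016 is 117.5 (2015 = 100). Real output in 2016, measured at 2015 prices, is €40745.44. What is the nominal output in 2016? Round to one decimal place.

47875.9

Nominal = Real × (Index/100) = 40745.44 × (117.5/100)
        = 40745.44 × 1.175 = 47875.8920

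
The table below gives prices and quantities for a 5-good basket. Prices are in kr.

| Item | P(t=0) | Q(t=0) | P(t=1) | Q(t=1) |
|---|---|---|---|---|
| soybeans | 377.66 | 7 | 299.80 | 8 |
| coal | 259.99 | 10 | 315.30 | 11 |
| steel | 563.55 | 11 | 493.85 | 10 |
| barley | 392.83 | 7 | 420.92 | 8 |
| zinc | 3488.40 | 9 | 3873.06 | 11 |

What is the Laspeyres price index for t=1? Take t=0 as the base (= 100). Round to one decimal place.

106.4

Laspeyres price index uses base-period quantities as weights.
ΣP(t=1)·Q(t=0) = 299.80×7 + 315.30×10 + 493.85×11 + 420.92×7 + 3873.06×9 = 2098.6 + 3153 + 5432.35 + 2946.44 + 34857.54 = 48487.93
ΣP(t=0)·Q(t=0) = 377.66×7 + 259.99×10 + 563.55×11 + 392.83×7 + 3488.40×9 = 2643.62 + 2599.9 + 6199.05 + 2749.81 + 31395.6 = 45587.98
Index = 48487.93 / 45587.98 × 100 = 106.3612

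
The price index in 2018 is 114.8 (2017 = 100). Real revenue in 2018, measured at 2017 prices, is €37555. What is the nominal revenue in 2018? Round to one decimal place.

Nominal = Real × (Index/100) = 37555 × (114.8/100)
        = 37555 × 1.148 = 43113.1400

43113.1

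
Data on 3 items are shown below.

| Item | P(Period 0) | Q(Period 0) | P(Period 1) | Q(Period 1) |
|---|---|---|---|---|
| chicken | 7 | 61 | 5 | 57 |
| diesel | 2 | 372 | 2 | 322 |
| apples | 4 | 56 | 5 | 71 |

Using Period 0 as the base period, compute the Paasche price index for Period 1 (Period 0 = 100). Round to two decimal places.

Paasche price index uses current-period quantities as weights.
ΣP(Period 1)·Q(Period 1) = 5×57 + 2×322 + 5×71 = 285 + 644 + 355 = 1284
ΣP(Period 0)·Q(Period 1) = 7×57 + 2×322 + 4×71 = 399 + 644 + 284 = 1327
Index = 1284 / 1327 × 100 = 96.7596

96.76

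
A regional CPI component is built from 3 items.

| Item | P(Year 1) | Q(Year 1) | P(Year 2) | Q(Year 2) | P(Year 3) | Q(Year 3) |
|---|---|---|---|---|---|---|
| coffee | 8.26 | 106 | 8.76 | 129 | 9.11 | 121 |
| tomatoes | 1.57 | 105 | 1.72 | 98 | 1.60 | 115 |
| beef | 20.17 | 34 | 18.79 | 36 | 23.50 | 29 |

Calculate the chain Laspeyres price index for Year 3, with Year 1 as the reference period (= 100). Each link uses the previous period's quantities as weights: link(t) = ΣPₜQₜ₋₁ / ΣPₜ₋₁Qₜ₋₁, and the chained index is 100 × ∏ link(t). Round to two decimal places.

Link Year 1→Year 2:
ΣP(Year 2)Q(Year 1) = 8.76×106 + 1.72×105 + 18.79×34 = 928.56 + 180.6 + 638.86 = 1748.02
ΣP(Year 1)Q(Year 1) = 8.26×106 + 1.57×105 + 20.17×34 = 875.56 + 164.85 + 685.78 = 1726.19
link = 1748.02/1726.19 = 1.012646
Link Year 2→Year 3:
ΣP(Year 3)Q(Year 2) = 9.11×129 + 1.60×98 + 23.50×36 = 1175.19 + 156.8 + 846 = 2177.99
ΣP(Year 2)Q(Year 2) = 8.76×129 + 1.72×98 + 18.79×36 = 1130.04 + 168.56 + 676.44 = 1975.04
link = 2177.99/1975.04 = 1.102757
Chained index = 100 × 1.012646 × 1.102757 = 111.6703

111.67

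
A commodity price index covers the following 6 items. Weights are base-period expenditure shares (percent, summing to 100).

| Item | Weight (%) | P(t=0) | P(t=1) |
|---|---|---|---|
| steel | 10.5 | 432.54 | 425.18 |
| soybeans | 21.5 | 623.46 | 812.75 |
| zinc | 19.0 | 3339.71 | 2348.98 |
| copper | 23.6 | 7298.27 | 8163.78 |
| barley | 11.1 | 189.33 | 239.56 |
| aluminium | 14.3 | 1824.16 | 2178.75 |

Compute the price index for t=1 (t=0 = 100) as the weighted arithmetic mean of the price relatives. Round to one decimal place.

109.2

steel: 10.5 × (425.18/432.54) = 10.5 × 0.982984 = 10.3213
soybeans: 21.5 × (812.75/623.46) = 21.5 × 1.303612 = 28.0277
zinc: 19.0 × (2348.98/3339.71) = 19.0 × 0.703348 = 13.3636
copper: 23.6 × (8163.78/7298.27) = 23.6 × 1.118591 = 26.3988
barley: 11.1 × (239.56/189.33) = 11.1 × 1.265304 = 14.0449
aluminium: 14.3 × (2178.75/1824.16) = 14.3 × 1.194385 = 17.0797
Index = Σ wᵢ·(p₁ᵢ/p₀ᵢ) = 10.3213 + 28.0277 + 13.3636 + 26.3988 + 14.0449 + 17.0797 = 109.2360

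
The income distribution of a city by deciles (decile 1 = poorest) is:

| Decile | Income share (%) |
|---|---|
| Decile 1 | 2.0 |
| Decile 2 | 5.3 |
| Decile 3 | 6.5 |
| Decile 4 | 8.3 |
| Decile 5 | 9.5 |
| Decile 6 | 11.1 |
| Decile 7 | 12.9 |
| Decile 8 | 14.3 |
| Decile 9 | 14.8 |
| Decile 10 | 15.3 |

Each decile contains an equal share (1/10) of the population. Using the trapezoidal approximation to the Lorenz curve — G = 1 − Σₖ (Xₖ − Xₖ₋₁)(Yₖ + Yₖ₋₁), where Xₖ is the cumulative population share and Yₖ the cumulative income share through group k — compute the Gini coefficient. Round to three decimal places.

Cumulative income shares Yₖ: 0.0200, 0.0730, 0.1380, 0.2210, 0.3160, 0.4270, 0.5560, 0.6990, 0.8470, 1.0000
Σ (Xₖ−Xₖ₋₁)(Yₖ+Yₖ₋₁) = (1/10)(0.0200+0.0000) + (1/10)(0.0730+0.0200) + (1/10)(0.1380+0.0730) + (1/10)(0.2210+0.1380) + (1/10)(0.3160+0.2210) + (1/10)(0.4270+0.3160) + (1/10)(0.5560+0.4270) + (1/10)(0.6990+0.5560) + (1/10)(0.8470+0.6990) + (1/10)(1.0000+0.8470)
  = 0.0020 + 0.0093 + 0.0211 + 0.0359 + 0.0537 + 0.0743 + 0.0983 + 0.1255 + 0.1546 + 0.1847 = 0.7594
G = 1 − 0.7594 = 0.2406

0.241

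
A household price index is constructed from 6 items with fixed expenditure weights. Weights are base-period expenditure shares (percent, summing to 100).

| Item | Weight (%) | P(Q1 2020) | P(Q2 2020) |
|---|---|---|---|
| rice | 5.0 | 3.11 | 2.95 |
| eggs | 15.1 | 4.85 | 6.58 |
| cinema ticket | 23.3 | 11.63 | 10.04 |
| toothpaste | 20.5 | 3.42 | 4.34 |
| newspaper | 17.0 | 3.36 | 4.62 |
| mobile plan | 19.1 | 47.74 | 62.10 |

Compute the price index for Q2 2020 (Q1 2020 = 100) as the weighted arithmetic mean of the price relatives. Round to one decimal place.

rice: 5.0 × (2.95/3.11) = 5.0 × 0.948553 = 4.7428
eggs: 15.1 × (6.58/4.85) = 15.1 × 1.356701 = 20.4862
cinema ticket: 23.3 × (10.04/11.63) = 23.3 × 0.863285 = 20.1145
toothpaste: 20.5 × (4.34/3.42) = 20.5 × 1.269006 = 26.0146
newspaper: 17.0 × (4.62/3.36) = 17.0 × 1.375000 = 23.3750
mobile plan: 19.1 × (62.10/47.74) = 19.1 × 1.300796 = 24.8452
Index = Σ wᵢ·(p₁ᵢ/p₀ᵢ) = 4.7428 + 20.4862 + 20.1145 + 26.0146 + 23.3750 + 24.8452 = 119.5783

119.6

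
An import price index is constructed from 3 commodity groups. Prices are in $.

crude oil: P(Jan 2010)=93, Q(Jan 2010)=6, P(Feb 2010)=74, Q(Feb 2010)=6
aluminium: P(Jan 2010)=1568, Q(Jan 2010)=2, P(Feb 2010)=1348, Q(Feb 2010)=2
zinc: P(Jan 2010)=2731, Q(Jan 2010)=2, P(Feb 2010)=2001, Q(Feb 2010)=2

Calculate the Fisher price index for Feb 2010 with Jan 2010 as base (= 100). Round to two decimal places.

78.00

Laspeyres component (base-period weights):
ΣP(Feb 2010)Q(Jan 2010) = 74×6 + 1348×2 + 2001×2 = 444 + 2696 + 4002 = 7142
ΣP(Jan 2010)Q(Jan 2010) = 93×6 + 1568×2 + 2731×2 = 558 + 3136 + 5462 = 9156
L = 7142 / 9156 × 100 = 78.0035
Paasche component (current-period weights):
ΣP(Feb 2010)Q(Feb 2010) = 74×6 + 1348×2 + 2001×2 = 444 + 2696 + 4002 = 7142
ΣP(Jan 2010)Q(Feb 2010) = 93×6 + 1568×2 + 2731×2 = 558 + 3136 + 5462 = 9156
P = 7142 / 9156 × 100 = 78.0035
Fisher = √(L × P) = √(78.0035 × 78.0035) = 78.0035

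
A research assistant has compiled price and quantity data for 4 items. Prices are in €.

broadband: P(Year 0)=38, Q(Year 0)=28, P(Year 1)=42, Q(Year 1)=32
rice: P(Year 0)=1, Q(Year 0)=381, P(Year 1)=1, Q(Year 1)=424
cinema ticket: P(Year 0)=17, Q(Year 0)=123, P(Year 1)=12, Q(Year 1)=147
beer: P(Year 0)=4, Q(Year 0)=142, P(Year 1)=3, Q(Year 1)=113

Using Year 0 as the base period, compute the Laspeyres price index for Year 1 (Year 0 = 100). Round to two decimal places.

84.28

Laspeyres price index uses base-period quantities as weights.
ΣP(Year 1)·Q(Year 0) = 42×28 + 1×381 + 12×123 + 3×142 = 1176 + 381 + 1476 + 426 = 3459
ΣP(Year 0)·Q(Year 0) = 38×28 + 1×381 + 17×123 + 4×142 = 1064 + 381 + 2091 + 568 = 4104
Index = 3459 / 4104 × 100 = 84.2836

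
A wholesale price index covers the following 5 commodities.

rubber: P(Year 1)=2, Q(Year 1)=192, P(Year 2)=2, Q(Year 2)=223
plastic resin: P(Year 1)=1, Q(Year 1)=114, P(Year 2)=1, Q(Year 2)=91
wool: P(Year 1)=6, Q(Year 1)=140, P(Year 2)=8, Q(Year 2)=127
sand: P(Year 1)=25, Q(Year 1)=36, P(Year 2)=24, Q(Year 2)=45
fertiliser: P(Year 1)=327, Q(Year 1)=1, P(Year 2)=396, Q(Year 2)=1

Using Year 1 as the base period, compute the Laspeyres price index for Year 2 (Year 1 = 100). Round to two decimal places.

112.20

Laspeyres price index uses base-period quantities as weights.
ΣP(Year 2)·Q(Year 1) = 2×192 + 1×114 + 8×140 + 24×36 + 396×1 = 384 + 114 + 1120 + 864 + 396 = 2878
ΣP(Year 1)·Q(Year 1) = 2×192 + 1×114 + 6×140 + 25×36 + 327×1 = 384 + 114 + 840 + 900 + 327 = 2565
Index = 2878 / 2565 × 100 = 112.2027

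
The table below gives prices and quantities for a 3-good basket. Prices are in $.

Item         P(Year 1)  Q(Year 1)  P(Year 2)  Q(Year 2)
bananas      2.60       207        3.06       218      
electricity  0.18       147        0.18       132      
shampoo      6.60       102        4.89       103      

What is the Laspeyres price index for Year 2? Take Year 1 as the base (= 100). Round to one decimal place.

Laspeyres price index uses base-period quantities as weights.
ΣP(Year 2)·Q(Year 1) = 3.06×207 + 0.18×147 + 4.89×102 = 633.42 + 26.46 + 498.78 = 1158.66
ΣP(Year 1)·Q(Year 1) = 2.60×207 + 0.18×147 + 6.60×102 = 538.2 + 26.46 + 673.2 = 1237.86
Index = 1158.66 / 1237.86 × 100 = 93.6019

93.6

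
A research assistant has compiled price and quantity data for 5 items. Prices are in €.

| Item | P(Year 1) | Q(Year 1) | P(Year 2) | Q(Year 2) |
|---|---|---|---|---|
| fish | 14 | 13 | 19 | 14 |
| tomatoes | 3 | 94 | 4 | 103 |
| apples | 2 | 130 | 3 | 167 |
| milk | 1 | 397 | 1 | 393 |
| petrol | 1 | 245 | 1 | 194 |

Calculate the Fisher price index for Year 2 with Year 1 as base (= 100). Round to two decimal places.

122.49

Laspeyres component (base-period weights):
ΣP(Year 2)Q(Year 1) = 19×13 + 4×94 + 3×130 + 1×397 + 1×245 = 247 + 376 + 390 + 397 + 245 = 1655
ΣP(Year 1)Q(Year 1) = 14×13 + 3×94 + 2×130 + 1×397 + 1×245 = 182 + 282 + 260 + 397 + 245 = 1366
L = 1655 / 1366 × 100 = 121.1567
Paasche component (current-period weights):
ΣP(Year 2)Q(Year 2) = 19×14 + 4×103 + 3×167 + 1×393 + 1×194 = 266 + 412 + 501 + 393 + 194 = 1766
ΣP(Year 1)Q(Year 2) = 14×14 + 3×103 + 2×167 + 1×393 + 1×194 = 196 + 309 + 334 + 393 + 194 = 1426
P = 1766 / 1426 × 100 = 123.8429
Fisher = √(L × P) = √(121.1567 × 123.8429) = 122.4924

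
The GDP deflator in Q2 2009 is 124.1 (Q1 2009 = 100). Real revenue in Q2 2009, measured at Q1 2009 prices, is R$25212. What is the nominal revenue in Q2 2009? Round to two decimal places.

Nominal = Real × (Index/100) = 25212 × (124.1/100)
        = 25212 × 1.241 = 31288.0920

31288.09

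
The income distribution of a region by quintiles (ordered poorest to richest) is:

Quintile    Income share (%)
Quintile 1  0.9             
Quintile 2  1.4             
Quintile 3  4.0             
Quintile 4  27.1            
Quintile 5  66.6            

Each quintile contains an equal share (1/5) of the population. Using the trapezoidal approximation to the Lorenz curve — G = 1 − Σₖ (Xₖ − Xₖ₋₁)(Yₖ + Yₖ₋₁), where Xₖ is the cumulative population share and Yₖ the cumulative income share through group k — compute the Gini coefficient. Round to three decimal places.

0.628

Cumulative income shares Yₖ: 0.0090, 0.0230, 0.0630, 0.3340, 1.0000
Σ (Xₖ−Xₖ₋₁)(Yₖ+Yₖ₋₁) = (1/5)(0.0090+0.0000) + (1/5)(0.0230+0.0090) + (1/5)(0.0630+0.0230) + (1/5)(0.3340+0.0630) + (1/5)(1.0000+0.3340)
  = 0.0018 + 0.0064 + 0.0172 + 0.0794 + 0.2668 = 0.3716
G = 1 − 0.3716 = 0.6284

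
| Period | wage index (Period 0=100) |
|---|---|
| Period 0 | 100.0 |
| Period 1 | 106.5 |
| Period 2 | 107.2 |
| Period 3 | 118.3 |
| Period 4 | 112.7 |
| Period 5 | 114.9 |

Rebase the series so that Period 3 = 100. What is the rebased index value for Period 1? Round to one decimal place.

Rebased(Period 1) = 106.5 / 118.3 × 100 = 90.0254

90.0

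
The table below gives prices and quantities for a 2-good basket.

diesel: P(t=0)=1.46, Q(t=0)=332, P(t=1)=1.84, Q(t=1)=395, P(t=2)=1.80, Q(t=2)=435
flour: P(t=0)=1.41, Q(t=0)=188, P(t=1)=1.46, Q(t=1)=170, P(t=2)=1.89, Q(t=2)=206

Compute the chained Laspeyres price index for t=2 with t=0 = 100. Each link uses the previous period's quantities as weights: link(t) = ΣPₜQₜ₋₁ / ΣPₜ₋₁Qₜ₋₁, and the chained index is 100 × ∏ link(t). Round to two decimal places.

125.02

Link t=0→t=1:
ΣP(t=1)Q(t=0) = 1.84×332 + 1.46×188 = 610.88 + 274.48 = 885.36
ΣP(t=0)Q(t=0) = 1.46×332 + 1.41×188 = 484.72 + 265.08 = 749.8
link = 885.36/749.8 = 1.180795
Link t=1→t=2:
ΣP(t=2)Q(t=1) = 1.80×395 + 1.89×170 = 711 + 321.3 = 1032.3
ΣP(t=1)Q(t=1) = 1.84×395 + 1.46×170 = 726.8 + 248.2 = 975
link = 1032.3/975 = 1.058769
Chained index = 100 × 1.180795 × 1.058769 = 125.0189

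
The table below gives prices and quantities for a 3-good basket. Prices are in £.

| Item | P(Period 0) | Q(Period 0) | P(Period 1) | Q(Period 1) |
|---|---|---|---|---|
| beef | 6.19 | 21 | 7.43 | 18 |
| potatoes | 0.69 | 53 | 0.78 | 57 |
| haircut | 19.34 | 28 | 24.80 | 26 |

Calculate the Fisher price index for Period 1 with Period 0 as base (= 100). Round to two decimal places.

125.93

Laspeyres component (base-period weights):
ΣP(Period 1)Q(Period 0) = 7.43×21 + 0.78×53 + 24.80×28 = 156.03 + 41.34 + 694.4 = 891.77
ΣP(Period 0)Q(Period 0) = 6.19×21 + 0.69×53 + 19.34×28 = 129.99 + 36.57 + 541.52 = 708.08
L = 891.77 / 708.08 × 100 = 125.9420
Paasche component (current-period weights):
ΣP(Period 1)Q(Period 1) = 7.43×18 + 0.78×57 + 24.80×26 = 133.74 + 44.46 + 644.8 = 823
ΣP(Period 0)Q(Period 1) = 6.19×18 + 0.69×57 + 19.34×26 = 111.42 + 39.33 + 502.84 = 653.59
P = 823 / 653.59 × 100 = 125.9199
Fisher = √(L × P) = √(125.9420 × 125.9199) = 125.9310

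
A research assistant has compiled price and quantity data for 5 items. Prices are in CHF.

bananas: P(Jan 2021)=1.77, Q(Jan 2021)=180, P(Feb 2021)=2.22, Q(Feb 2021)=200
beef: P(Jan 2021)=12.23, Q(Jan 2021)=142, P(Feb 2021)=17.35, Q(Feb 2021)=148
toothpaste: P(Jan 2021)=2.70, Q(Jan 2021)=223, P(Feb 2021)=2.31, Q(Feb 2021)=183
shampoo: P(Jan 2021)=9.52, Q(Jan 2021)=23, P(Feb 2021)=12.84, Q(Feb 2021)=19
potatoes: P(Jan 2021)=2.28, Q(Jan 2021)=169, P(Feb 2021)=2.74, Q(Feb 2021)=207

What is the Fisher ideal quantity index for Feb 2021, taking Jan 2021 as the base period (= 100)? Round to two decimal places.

Laspeyres component (base-period weights):
ΣP(Jan 2021)Q(Feb 2021) = 1.77×200 + 12.23×148 + 2.70×183 + 9.52×19 + 2.28×207 = 354 + 1810.04 + 494.1 + 180.88 + 471.96 = 3310.98
ΣP(Jan 2021)Q(Jan 2021) = 1.77×180 + 12.23×142 + 2.70×223 + 9.52×23 + 2.28×169 = 318.6 + 1736.66 + 602.1 + 218.96 + 385.32 = 3261.64
L = 3310.98 / 3261.64 × 100 = 101.5127
Paasche component (current-period weights):
ΣP(Feb 2021)Q(Feb 2021) = 2.22×200 + 17.35×148 + 2.31×183 + 12.84×19 + 2.74×207 = 444 + 2567.8 + 422.73 + 243.96 + 567.18 = 4245.67
ΣP(Feb 2021)Q(Jan 2021) = 2.22×180 + 17.35×142 + 2.31×223 + 12.84×23 + 2.74×169 = 399.6 + 2463.7 + 515.13 + 295.32 + 463.06 = 4136.81
P = 4245.67 / 4136.81 × 100 = 102.6315
Fisher = √(L × P) = √(101.5127 × 102.6315) = 102.0706

102.07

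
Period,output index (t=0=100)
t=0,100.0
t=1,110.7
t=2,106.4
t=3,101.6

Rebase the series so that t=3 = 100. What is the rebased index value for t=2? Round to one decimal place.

104.7

Rebased(t=2) = 106.4 / 101.6 × 100 = 104.7244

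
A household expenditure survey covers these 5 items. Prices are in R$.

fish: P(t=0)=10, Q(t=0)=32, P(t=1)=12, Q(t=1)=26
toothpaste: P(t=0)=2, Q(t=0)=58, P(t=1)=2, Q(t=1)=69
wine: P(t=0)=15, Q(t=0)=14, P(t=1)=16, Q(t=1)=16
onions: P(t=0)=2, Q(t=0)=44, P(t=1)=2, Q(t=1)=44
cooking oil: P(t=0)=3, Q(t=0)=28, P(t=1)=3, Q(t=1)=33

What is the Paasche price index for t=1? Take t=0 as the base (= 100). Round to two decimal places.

Paasche price index uses current-period quantities as weights.
ΣP(t=1)·Q(t=1) = 12×26 + 2×69 + 16×16 + 2×44 + 3×33 = 312 + 138 + 256 + 88 + 99 = 893
ΣP(t=0)·Q(t=1) = 10×26 + 2×69 + 15×16 + 2×44 + 3×33 = 260 + 138 + 240 + 88 + 99 = 825
Index = 893 / 825 × 100 = 108.2424

108.24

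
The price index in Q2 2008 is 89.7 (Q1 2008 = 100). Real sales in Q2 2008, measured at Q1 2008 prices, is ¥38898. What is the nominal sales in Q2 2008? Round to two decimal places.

34891.51

Nominal = Real × (Index/100) = 38898 × (89.7/100)
        = 38898 × 0.897 = 34891.5060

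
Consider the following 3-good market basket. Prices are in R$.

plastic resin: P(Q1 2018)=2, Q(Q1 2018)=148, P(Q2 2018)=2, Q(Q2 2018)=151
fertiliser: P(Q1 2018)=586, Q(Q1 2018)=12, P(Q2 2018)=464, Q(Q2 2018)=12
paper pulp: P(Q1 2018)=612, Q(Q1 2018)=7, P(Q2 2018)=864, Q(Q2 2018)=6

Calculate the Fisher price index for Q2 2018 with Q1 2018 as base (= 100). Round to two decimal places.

101.50

Laspeyres component (base-period weights):
ΣP(Q2 2018)Q(Q1 2018) = 2×148 + 464×12 + 864×7 = 296 + 5568 + 6048 = 11912
ΣP(Q1 2018)Q(Q1 2018) = 2×148 + 586×12 + 612×7 = 296 + 7032 + 4284 = 11612
L = 11912 / 11612 × 100 = 102.5835
Paasche component (current-period weights):
ΣP(Q2 2018)Q(Q2 2018) = 2×151 + 464×12 + 864×6 = 302 + 5568 + 5184 = 11054
ΣP(Q1 2018)Q(Q2 2018) = 2×151 + 586×12 + 612×6 = 302 + 7032 + 3672 = 11006
P = 11054 / 11006 × 100 = 100.4361
Fisher = √(L × P) = √(102.5835 × 100.4361) = 101.5042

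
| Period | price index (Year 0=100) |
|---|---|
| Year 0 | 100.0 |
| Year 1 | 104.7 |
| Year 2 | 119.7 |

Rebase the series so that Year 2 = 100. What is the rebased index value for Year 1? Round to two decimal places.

87.47

Rebased(Year 1) = 104.7 / 119.7 × 100 = 87.4687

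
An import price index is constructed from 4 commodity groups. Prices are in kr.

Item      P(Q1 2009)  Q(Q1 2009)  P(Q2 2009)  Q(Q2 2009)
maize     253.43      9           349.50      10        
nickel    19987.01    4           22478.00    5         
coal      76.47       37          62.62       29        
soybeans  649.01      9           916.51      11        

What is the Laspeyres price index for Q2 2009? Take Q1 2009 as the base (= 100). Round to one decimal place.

114.0

Laspeyres price index uses base-period quantities as weights.
ΣP(Q2 2009)·Q(Q1 2009) = 349.50×9 + 22478.00×4 + 62.62×37 + 916.51×9 = 3145.5 + 89912 + 2316.94 + 8248.59 = 103623.03
ΣP(Q1 2009)·Q(Q1 2009) = 253.43×9 + 19987.01×4 + 76.47×37 + 649.01×9 = 2280.87 + 79948.04 + 2829.39 + 5841.09 = 90899.39
Index = 103623.03 / 90899.39 × 100 = 113.9975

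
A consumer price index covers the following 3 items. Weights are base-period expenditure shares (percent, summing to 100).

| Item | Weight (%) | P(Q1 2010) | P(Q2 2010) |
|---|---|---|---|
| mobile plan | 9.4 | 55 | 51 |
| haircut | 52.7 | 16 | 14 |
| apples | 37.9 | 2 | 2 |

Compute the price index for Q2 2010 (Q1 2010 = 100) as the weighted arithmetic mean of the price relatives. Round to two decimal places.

92.73

mobile plan: 9.4 × (51/55) = 9.4 × 0.927273 = 8.7164
haircut: 52.7 × (14/16) = 52.7 × 0.875000 = 46.1125
apples: 37.9 × (2/2) = 37.9 × 1.000000 = 37.9000
Index = Σ wᵢ·(p₁ᵢ/p₀ᵢ) = 8.7164 + 46.1125 + 37.9000 = 92.7289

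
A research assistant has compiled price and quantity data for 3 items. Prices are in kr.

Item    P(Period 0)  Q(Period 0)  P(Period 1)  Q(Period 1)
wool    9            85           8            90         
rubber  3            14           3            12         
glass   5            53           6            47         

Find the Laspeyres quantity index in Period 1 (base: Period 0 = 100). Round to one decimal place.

Laspeyres quantity index uses base-period prices as weights.
ΣP(Period 0)·Q(Period 1) = 9×90 + 3×12 + 5×47 = 810 + 36 + 235 = 1081
ΣP(Period 0)·Q(Period 0) = 9×85 + 3×14 + 5×53 = 765 + 42 + 265 = 1072
Index = 1081 / 1072 × 100 = 100.8396

100.8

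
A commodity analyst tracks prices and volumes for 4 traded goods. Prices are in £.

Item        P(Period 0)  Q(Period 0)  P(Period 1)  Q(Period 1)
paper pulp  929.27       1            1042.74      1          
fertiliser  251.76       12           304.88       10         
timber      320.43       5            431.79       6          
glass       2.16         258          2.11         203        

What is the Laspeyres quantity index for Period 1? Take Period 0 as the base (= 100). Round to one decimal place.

Laspeyres quantity index uses base-period prices as weights.
ΣP(Period 0)·Q(Period 1) = 929.27×1 + 251.76×10 + 320.43×6 + 2.16×203 = 929.27 + 2517.6 + 1922.58 + 438.48 = 5807.93
ΣP(Period 0)·Q(Period 0) = 929.27×1 + 251.76×12 + 320.43×5 + 2.16×258 = 929.27 + 3021.12 + 1602.15 + 557.28 = 6109.82
Index = 5807.93 / 6109.82 × 100 = 95.0589

95.1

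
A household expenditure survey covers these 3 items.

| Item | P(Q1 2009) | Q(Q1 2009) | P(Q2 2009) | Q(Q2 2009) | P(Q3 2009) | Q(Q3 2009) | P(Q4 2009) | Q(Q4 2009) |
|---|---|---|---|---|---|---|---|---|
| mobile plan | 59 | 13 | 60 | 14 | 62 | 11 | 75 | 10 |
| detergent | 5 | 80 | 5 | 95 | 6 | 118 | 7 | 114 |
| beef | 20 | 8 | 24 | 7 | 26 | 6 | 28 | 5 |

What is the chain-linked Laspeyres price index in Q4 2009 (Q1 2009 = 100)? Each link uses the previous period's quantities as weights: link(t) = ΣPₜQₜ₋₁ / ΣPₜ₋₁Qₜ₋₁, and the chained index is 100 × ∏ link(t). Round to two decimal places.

Link Q1 2009→Q2 2009:
ΣP(Q2 2009)Q(Q1 2009) = 60×13 + 5×80 + 24×8 = 780 + 400 + 192 = 1372
ΣP(Q1 2009)Q(Q1 2009) = 59×13 + 5×80 + 20×8 = 767 + 400 + 160 = 1327
link = 1372/1327 = 1.033911
Link Q2 2009→Q3 2009:
ΣP(Q3 2009)Q(Q2 2009) = 62×14 + 6×95 + 26×7 = 868 + 570 + 182 = 1620
ΣP(Q2 2009)Q(Q2 2009) = 60×14 + 5×95 + 24×7 = 840 + 475 + 168 = 1483
link = 1620/1483 = 1.092380
Link Q3 2009→Q4 2009:
ΣP(Q4 2009)Q(Q3 2009) = 75×11 + 7×118 + 28×6 = 825 + 826 + 168 = 1819
ΣP(Q3 2009)Q(Q3 2009) = 62×11 + 6×118 + 26×6 = 682 + 708 + 156 = 1546
link = 1819/1546 = 1.176585
Chained index = 100 × 1.033911 × 1.092380 × 1.176585 = 132.8863

132.89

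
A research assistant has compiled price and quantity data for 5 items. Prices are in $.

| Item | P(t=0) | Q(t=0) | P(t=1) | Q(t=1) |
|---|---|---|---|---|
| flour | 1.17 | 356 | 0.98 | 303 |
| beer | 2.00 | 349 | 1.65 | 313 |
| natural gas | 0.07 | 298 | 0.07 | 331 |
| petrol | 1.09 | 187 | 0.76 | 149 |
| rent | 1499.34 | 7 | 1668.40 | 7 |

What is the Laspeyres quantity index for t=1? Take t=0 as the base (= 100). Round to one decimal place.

98.5

Laspeyres quantity index uses base-period prices as weights.
ΣP(t=0)·Q(t=1) = 1.17×303 + 2.00×313 + 0.07×331 + 1.09×149 + 1499.34×7 = 354.51 + 626 + 23.17 + 162.41 + 10495.38 = 11661.47
ΣP(t=0)·Q(t=0) = 1.17×356 + 2.00×349 + 0.07×298 + 1.09×187 + 1499.34×7 = 416.52 + 698 + 20.86 + 203.83 + 10495.38 = 11834.59
Index = 11661.47 / 11834.59 × 100 = 98.5372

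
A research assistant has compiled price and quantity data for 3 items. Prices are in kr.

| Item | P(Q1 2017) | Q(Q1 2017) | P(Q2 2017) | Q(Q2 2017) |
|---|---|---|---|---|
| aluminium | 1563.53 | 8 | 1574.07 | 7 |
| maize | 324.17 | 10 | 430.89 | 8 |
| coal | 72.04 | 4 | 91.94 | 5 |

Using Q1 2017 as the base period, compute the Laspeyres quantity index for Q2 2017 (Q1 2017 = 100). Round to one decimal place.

86.7

Laspeyres quantity index uses base-period prices as weights.
ΣP(Q1 2017)·Q(Q2 2017) = 1563.53×7 + 324.17×8 + 72.04×5 = 10944.71 + 2593.36 + 360.2 = 13898.27
ΣP(Q1 2017)·Q(Q1 2017) = 1563.53×8 + 324.17×10 + 72.04×4 = 12508.24 + 3241.7 + 288.16 = 16038.1
Index = 13898.27 / 16038.1 × 100 = 86.6578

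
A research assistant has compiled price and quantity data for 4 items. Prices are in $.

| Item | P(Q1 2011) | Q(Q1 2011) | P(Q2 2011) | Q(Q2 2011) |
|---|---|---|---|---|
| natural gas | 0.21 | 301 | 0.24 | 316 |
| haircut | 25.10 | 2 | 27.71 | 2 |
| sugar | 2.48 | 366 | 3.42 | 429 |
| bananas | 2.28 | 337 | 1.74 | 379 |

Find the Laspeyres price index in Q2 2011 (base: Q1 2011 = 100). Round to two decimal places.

Laspeyres price index uses base-period quantities as weights.
ΣP(Q2 2011)·Q(Q1 2011) = 0.24×301 + 27.71×2 + 3.42×366 + 1.74×337 = 72.24 + 55.42 + 1251.72 + 586.38 = 1965.76
ΣP(Q1 2011)·Q(Q1 2011) = 0.21×301 + 25.10×2 + 2.48×366 + 2.28×337 = 63.21 + 50.2 + 907.68 + 768.36 = 1789.45
Index = 1965.76 / 1789.45 × 100 = 109.8527

109.85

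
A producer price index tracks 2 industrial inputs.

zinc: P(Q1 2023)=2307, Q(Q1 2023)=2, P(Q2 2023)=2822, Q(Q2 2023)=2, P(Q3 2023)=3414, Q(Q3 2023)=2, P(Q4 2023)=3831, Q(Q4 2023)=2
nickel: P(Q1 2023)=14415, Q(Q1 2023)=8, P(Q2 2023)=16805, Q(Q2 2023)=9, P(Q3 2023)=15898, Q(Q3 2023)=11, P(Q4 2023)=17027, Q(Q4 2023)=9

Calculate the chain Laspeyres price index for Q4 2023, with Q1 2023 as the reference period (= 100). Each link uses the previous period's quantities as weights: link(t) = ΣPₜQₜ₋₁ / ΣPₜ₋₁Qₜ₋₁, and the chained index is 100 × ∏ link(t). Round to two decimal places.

119.75

Link Q1 2023→Q2 2023:
ΣP(Q2 2023)Q(Q1 2023) = 2822×2 + 16805×8 = 5644 + 134440 = 140084
ΣP(Q1 2023)Q(Q1 2023) = 2307×2 + 14415×8 = 4614 + 115320 = 119934
link = 140084/119934 = 1.168009
Link Q2 2023→Q3 2023:
ΣP(Q3 2023)Q(Q2 2023) = 3414×2 + 15898×9 = 6828 + 143082 = 149910
ΣP(Q2 2023)Q(Q2 2023) = 2822×2 + 16805×9 = 5644 + 151245 = 156889
link = 149910/156889 = 0.955516
Link Q3 2023→Q4 2023:
ΣP(Q4 2023)Q(Q3 2023) = 3831×2 + 17027×11 = 7662 + 187297 = 194959
ΣP(Q3 2023)Q(Q3 2023) = 3414×2 + 15898×11 = 6828 + 174878 = 181706
link = 194959/181706 = 1.072937
Chained index = 100 × 1.168009 × 0.955516 × 1.072937 = 119.7453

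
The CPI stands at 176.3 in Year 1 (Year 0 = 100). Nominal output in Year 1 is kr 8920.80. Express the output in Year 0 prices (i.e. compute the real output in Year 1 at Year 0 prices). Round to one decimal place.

5060.0

Real = Nominal ÷ (Index/100) = 8920.80 ÷ (176.3/100)
     = 8920.80 ÷ 1.763 = 5060.0113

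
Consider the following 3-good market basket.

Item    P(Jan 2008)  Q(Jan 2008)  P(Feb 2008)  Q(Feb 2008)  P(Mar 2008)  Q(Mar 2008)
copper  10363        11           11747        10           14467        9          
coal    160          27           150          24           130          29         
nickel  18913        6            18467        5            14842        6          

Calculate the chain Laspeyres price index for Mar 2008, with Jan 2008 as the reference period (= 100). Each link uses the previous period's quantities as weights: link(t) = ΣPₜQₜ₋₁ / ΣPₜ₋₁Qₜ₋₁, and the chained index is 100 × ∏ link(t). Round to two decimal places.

109.54

Link Jan 2008→Feb 2008:
ΣP(Feb 2008)Q(Jan 2008) = 11747×11 + 150×27 + 18467×6 = 129217 + 4050 + 110802 = 244069
ΣP(Jan 2008)Q(Jan 2008) = 10363×11 + 160×27 + 18913×6 = 113993 + 4320 + 113478 = 231791
link = 244069/231791 = 1.052970
Link Feb 2008→Mar 2008:
ΣP(Mar 2008)Q(Feb 2008) = 14467×10 + 130×24 + 14842×5 = 144670 + 3120 + 74210 = 222000
ΣP(Feb 2008)Q(Feb 2008) = 11747×10 + 150×24 + 18467×5 = 117470 + 3600 + 92335 = 213405
link = 222000/213405 = 1.040276
Chained index = 100 × 1.052970 × 1.040276 = 109.5379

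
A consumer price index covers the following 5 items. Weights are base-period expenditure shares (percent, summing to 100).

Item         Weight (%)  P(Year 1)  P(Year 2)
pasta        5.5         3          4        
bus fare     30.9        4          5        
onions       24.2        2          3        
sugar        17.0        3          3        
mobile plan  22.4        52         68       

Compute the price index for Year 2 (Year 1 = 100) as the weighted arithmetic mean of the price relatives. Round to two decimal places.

pasta: 5.5 × (4/3) = 5.5 × 1.333333 = 7.3333
bus fare: 30.9 × (5/4) = 30.9 × 1.250000 = 38.6250
onions: 24.2 × (3/2) = 24.2 × 1.500000 = 36.3000
sugar: 17.0 × (3/3) = 17.0 × 1.000000 = 17.0000
mobile plan: 22.4 × (68/52) = 22.4 × 1.307692 = 29.2923
Index = Σ wᵢ·(p₁ᵢ/p₀ᵢ) = 7.3333 + 38.6250 + 36.3000 + 17.0000 + 29.2923 = 128.5506

128.55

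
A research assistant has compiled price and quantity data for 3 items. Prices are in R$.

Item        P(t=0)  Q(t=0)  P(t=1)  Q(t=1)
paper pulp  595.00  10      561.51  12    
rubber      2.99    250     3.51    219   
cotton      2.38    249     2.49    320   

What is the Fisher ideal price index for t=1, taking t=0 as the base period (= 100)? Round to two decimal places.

Laspeyres component (base-period weights):
ΣP(t=1)Q(t=0) = 561.51×10 + 3.51×250 + 2.49×249 = 5615.1 + 877.5 + 620.01 = 7112.61
ΣP(t=0)Q(t=0) = 595.00×10 + 2.99×250 + 2.38×249 = 5950 + 747.5 + 592.62 = 7290.12
L = 7112.61 / 7290.12 × 100 = 97.5651
Paasche component (current-period weights):
ΣP(t=1)Q(t=1) = 561.51×12 + 3.51×219 + 2.49×320 = 6738.12 + 768.69 + 796.8 = 8303.61
ΣP(t=0)Q(t=1) = 595.00×12 + 2.99×219 + 2.38×320 = 7140 + 654.81 + 761.6 = 8556.41
P = 8303.61 / 8556.41 × 100 = 97.0455
Fisher = √(L × P) = √(97.5651 × 97.0455) = 97.3049

97.30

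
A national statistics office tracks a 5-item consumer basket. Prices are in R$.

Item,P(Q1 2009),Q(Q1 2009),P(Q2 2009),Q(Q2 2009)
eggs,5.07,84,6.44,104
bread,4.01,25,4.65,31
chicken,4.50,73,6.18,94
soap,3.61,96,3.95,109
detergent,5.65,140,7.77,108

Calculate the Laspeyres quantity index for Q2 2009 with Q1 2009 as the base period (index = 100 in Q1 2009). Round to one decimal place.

104.3

Laspeyres quantity index uses base-period prices as weights.
ΣP(Q1 2009)·Q(Q2 2009) = 5.07×104 + 4.01×31 + 4.50×94 + 3.61×109 + 5.65×108 = 527.28 + 124.31 + 423 + 393.49 + 610.2 = 2078.28
ΣP(Q1 2009)·Q(Q1 2009) = 5.07×84 + 4.01×25 + 4.50×73 + 3.61×96 + 5.65×140 = 425.88 + 100.25 + 328.5 + 346.56 + 791 = 1992.19
Index = 2078.28 / 1992.19 × 100 = 104.3214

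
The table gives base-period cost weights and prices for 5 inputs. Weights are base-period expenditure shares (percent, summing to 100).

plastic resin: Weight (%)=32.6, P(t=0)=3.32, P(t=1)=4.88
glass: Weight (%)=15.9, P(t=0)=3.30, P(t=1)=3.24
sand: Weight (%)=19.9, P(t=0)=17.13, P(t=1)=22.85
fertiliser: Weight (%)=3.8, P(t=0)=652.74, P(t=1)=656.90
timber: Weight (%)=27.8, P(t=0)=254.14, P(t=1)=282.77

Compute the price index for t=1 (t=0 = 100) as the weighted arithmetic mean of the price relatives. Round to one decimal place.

124.8

plastic resin: 32.6 × (4.88/3.32) = 32.6 × 1.469880 = 47.9181
glass: 15.9 × (3.24/3.30) = 15.9 × 0.981818 = 15.6109
sand: 19.9 × (22.85/17.13) = 19.9 × 1.333917 = 26.5450
fertiliser: 3.8 × (656.90/652.74) = 3.8 × 1.006373 = 3.8242
timber: 27.8 × (282.77/254.14) = 27.8 × 1.112654 = 30.9318
Index = Σ wᵢ·(p₁ᵢ/p₀ᵢ) = 47.9181 + 15.6109 + 26.5450 + 3.8242 + 30.9318 = 124.8299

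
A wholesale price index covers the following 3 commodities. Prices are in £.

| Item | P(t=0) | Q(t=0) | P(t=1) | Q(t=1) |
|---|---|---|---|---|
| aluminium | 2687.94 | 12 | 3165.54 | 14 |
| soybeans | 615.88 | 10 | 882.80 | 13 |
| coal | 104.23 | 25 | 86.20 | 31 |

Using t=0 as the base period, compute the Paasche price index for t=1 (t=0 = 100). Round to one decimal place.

119.6

Paasche price index uses current-period quantities as weights.
ΣP(t=1)·Q(t=1) = 3165.54×14 + 882.80×13 + 86.20×31 = 44317.56 + 11476.4 + 2672.2 = 58466.16
ΣP(t=0)·Q(t=1) = 2687.94×14 + 615.88×13 + 104.23×31 = 37631.16 + 8006.44 + 3231.13 = 48868.73
Index = 58466.16 / 48868.73 × 100 = 119.6392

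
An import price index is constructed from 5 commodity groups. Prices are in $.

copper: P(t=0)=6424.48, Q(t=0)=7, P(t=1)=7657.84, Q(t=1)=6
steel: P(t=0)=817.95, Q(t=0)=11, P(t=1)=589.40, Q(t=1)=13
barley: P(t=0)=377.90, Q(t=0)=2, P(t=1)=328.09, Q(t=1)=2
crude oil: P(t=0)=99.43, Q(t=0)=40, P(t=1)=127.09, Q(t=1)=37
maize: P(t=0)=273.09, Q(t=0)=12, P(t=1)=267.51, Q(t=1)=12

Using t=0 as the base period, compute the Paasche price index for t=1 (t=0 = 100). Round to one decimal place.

Paasche price index uses current-period quantities as weights.
ΣP(t=1)·Q(t=1) = 7657.84×6 + 589.40×13 + 328.09×2 + 127.09×37 + 267.51×12 = 45947.04 + 7662.2 + 656.18 + 4702.33 + 3210.12 = 62177.87
ΣP(t=0)·Q(t=1) = 6424.48×6 + 817.95×13 + 377.90×2 + 99.43×37 + 273.09×12 = 38546.88 + 10633.35 + 755.8 + 3678.91 + 3277.08 = 56892.02
Index = 62177.87 / 56892.02 × 100 = 109.2910

109.3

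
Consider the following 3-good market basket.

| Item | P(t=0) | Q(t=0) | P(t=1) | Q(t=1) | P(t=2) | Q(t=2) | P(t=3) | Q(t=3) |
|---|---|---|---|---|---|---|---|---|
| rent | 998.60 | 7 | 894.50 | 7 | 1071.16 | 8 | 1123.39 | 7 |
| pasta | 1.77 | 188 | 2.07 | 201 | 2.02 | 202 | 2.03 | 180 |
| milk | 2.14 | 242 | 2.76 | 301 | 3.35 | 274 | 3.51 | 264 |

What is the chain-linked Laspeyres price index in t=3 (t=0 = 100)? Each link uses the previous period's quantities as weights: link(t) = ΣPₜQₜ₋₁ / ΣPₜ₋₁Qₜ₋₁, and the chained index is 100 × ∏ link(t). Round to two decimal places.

115.99

Link t=0→t=1:
ΣP(t=1)Q(t=0) = 894.50×7 + 2.07×188 + 2.76×242 = 6261.5 + 389.16 + 667.92 = 7318.58
ΣP(t=0)Q(t=0) = 998.60×7 + 1.77×188 + 2.14×242 = 6990.2 + 332.76 + 517.88 = 7840.84
link = 7318.58/7840.84 = 0.933392
Link t=1→t=2:
ΣP(t=2)Q(t=1) = 1071.16×7 + 2.02×201 + 3.35×301 = 7498.12 + 406.02 + 1008.35 = 8912.49
ΣP(t=1)Q(t=1) = 894.50×7 + 2.07×201 + 2.76×301 = 6261.5 + 416.07 + 830.76 = 7508.33
link = 8912.49/7508.33 = 1.187014
Link t=2→t=3:
ΣP(t=3)Q(t=2) = 1123.39×8 + 2.03×202 + 3.51×274 = 8987.12 + 410.06 + 961.74 = 10358.92
ΣP(t=2)Q(t=2) = 1071.16×8 + 2.02×202 + 3.35×274 = 8569.28 + 408.04 + 917.9 = 9895.22
link = 10358.92/9895.22 = 1.046861
Chained index = 100 × 0.933392 × 1.187014 × 1.046861 = 115.9869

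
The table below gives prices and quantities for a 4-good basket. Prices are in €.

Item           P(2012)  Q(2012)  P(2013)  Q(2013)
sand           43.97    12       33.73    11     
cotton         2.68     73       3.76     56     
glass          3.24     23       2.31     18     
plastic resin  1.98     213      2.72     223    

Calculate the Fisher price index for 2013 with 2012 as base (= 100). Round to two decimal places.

108.02

Laspeyres component (base-period weights):
ΣP(2013)Q(2012) = 33.73×12 + 3.76×73 + 2.31×23 + 2.72×213 = 404.76 + 274.48 + 53.13 + 579.36 = 1311.73
ΣP(2012)Q(2012) = 43.97×12 + 2.68×73 + 3.24×23 + 1.98×213 = 527.64 + 195.64 + 74.52 + 421.74 = 1219.54
L = 1311.73 / 1219.54 × 100 = 107.5594
Paasche component (current-period weights):
ΣP(2013)Q(2013) = 33.73×11 + 3.76×56 + 2.31×18 + 2.72×223 = 371.03 + 210.56 + 41.58 + 606.56 = 1229.73
ΣP(2012)Q(2013) = 43.97×11 + 2.68×56 + 3.24×18 + 1.98×223 = 483.67 + 150.08 + 58.32 + 441.54 = 1133.61
P = 1229.73 / 1133.61 × 100 = 108.4791
Fisher = √(L × P) = √(107.5594 × 108.4791) = 108.0183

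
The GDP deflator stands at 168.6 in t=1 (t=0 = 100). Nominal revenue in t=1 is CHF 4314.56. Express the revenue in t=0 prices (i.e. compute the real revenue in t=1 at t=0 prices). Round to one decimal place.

Real = Nominal ÷ (Index/100) = 4314.56 ÷ (168.6/100)
     = 4314.56 ÷ 1.686 = 2559.0510

2559.1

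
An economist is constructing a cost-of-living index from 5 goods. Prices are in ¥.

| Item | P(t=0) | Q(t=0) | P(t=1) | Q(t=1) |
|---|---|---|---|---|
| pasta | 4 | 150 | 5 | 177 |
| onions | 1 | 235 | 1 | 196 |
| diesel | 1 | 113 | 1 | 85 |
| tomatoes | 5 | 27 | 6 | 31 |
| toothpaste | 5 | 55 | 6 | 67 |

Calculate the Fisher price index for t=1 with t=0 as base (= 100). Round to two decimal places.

Laspeyres component (base-period weights):
ΣP(t=1)Q(t=0) = 5×150 + 1×235 + 1×113 + 6×27 + 6×55 = 750 + 235 + 113 + 162 + 330 = 1590
ΣP(t=0)Q(t=0) = 4×150 + 1×235 + 1×113 + 5×27 + 5×55 = 600 + 235 + 113 + 135 + 275 = 1358
L = 1590 / 1358 × 100 = 117.0839
Paasche component (current-period weights):
ΣP(t=1)Q(t=1) = 5×177 + 1×196 + 1×85 + 6×31 + 6×67 = 885 + 196 + 85 + 186 + 402 = 1754
ΣP(t=0)Q(t=1) = 4×177 + 1×196 + 1×85 + 5×31 + 5×67 = 708 + 196 + 85 + 155 + 335 = 1479
P = 1754 / 1479 × 100 = 118.5936
Fisher = √(L × P) = √(117.0839 × 118.5936) = 117.8364

117.84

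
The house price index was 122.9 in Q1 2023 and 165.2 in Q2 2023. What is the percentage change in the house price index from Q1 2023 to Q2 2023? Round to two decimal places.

34.42%

Change = (165.2 − 122.9) / 122.9 × 100
       = 42.3 / 122.9 × 100 = 34.4182%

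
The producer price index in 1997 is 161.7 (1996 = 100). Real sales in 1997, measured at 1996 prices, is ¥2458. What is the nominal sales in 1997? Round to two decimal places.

3974.59

Nominal = Real × (Index/100) = 2458 × (161.7/100)
        = 2458 × 1.617 = 3974.5860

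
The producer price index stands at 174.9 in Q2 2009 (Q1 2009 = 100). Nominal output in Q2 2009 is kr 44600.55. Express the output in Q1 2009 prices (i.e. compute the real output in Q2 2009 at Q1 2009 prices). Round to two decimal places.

Real = Nominal ÷ (Index/100) = 44600.55 ÷ (174.9/100)
     = 44600.55 ÷ 1.749 = 25500.6003

25500.60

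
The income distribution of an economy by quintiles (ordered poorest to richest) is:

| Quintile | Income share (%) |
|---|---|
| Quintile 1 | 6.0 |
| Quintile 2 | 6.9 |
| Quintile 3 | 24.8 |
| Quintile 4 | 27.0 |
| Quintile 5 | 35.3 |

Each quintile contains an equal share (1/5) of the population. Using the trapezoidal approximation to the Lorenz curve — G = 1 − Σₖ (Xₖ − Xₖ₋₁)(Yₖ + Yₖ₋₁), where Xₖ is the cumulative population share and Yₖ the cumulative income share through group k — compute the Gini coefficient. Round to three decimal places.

0.315

Cumulative income shares Yₖ: 0.0600, 0.1290, 0.3770, 0.6470, 1.0000
Σ (Xₖ−Xₖ₋₁)(Yₖ+Yₖ₋₁) = (1/5)(0.0600+0.0000) + (1/5)(0.1290+0.0600) + (1/5)(0.3770+0.1290) + (1/5)(0.6470+0.3770) + (1/5)(1.0000+0.6470)
  = 0.0120 + 0.0378 + 0.1012 + 0.2048 + 0.3294 = 0.6852
G = 1 − 0.6852 = 0.3148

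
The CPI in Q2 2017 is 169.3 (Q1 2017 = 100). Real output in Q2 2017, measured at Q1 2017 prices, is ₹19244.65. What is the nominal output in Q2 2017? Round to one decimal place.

Nominal = Real × (Index/100) = 19244.65 × (169.3/100)
        = 19244.65 × 1.693 = 32581.1925

32581.2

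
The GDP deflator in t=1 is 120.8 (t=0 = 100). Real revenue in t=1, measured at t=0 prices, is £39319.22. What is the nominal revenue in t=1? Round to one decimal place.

47497.6

Nominal = Real × (Index/100) = 39319.22 × (120.8/100)
        = 39319.22 × 1.208 = 47497.6178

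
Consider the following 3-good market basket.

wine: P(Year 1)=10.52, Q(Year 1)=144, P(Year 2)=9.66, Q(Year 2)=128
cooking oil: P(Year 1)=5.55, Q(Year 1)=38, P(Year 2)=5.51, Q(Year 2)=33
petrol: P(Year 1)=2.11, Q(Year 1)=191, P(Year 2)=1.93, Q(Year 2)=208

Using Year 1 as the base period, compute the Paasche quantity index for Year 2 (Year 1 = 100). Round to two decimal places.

92.42

Paasche quantity index uses current-period prices as weights.
ΣP(Year 2)·Q(Year 2) = 9.66×128 + 5.51×33 + 1.93×208 = 1236.48 + 181.83 + 401.44 = 1819.75
ΣP(Year 2)·Q(Year 1) = 9.66×144 + 5.51×38 + 1.93×191 = 1391.04 + 209.38 + 368.63 = 1969.05
Index = 1819.75 / 1969.05 × 100 = 92.4177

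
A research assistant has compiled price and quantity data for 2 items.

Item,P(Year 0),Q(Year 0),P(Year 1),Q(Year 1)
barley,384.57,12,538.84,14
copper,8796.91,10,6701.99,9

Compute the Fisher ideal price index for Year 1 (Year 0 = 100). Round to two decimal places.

79.81

Laspeyres component (base-period weights):
ΣP(Year 1)Q(Year 0) = 538.84×12 + 6701.99×10 = 6466.08 + 67019.9 = 73485.98
ΣP(Year 0)Q(Year 0) = 384.57×12 + 8796.91×10 = 4614.84 + 87969.1 = 92583.94
L = 73485.98 / 92583.94 × 100 = 79.3723
Paasche component (current-period weights):
ΣP(Year 1)Q(Year 1) = 538.84×14 + 6701.99×9 = 7543.76 + 60317.91 = 67861.67
ΣP(Year 0)Q(Year 1) = 384.57×14 + 8796.91×9 = 5383.98 + 79172.19 = 84556.17
P = 67861.67 / 84556.17 × 100 = 80.2563
Fisher = √(L × P) = √(79.3723 × 80.2563) = 79.8131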